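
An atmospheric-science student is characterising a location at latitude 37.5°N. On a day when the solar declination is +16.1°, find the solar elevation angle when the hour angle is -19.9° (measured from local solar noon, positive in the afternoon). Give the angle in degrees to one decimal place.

62.3°

cos θ_z = sin φ sin δ + cos φ cos δ cos H = (0.6088)(0.2773) + (0.7934)(0.9608)(0.9403) = 0.8856.
θ_z = arccos(0.8856) = 27.67°, so the elevation is 90° − 27.67° = 62.33°.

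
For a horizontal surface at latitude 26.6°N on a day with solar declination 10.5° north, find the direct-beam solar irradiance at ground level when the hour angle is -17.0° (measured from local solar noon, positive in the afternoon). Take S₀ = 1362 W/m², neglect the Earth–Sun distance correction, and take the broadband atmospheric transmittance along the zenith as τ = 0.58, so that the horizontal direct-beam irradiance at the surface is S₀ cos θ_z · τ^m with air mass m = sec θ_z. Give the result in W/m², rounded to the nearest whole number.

696 W/m²

cos θ_z = sin(26.6°) sin(10.5°) + cos(26.6°) cos(10.5°) cos(-17.00°) = 0.0816 + 0.8408 = 0.9224.
Air mass m = 1/cos θ_z = 1/0.9224 = 1.084; τ^m = 0.58^1.084 = 0.5541.
Surface direct beam = 1362 × 0.9224 × 0.5541 = 696.12 W/m².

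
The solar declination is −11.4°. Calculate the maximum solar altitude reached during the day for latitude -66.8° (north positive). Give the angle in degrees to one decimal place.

34.6°

At local solar noon the hour angle is zero, so the elevation is 90° − |φ − δ| = 90° − |-66.8° − (-11.4°)| = 90° − 55.4° = 34.6°.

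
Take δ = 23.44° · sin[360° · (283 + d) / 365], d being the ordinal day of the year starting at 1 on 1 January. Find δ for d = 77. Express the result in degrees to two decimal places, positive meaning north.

360 × (283 + 77) / 365 = 355.068°; sin(355.068°) = -0.0860.
δ = 23.44 × -0.0860 = -2.016° ≈ -2.02°.

-2.02°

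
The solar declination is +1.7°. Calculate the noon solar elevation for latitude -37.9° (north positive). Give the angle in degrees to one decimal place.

At local solar noon the hour angle is zero, so the elevation is 90° − |φ − δ| = 90° − |-37.9° − (1.7°)| = 90° − 39.6° = 50.4°.

50.4°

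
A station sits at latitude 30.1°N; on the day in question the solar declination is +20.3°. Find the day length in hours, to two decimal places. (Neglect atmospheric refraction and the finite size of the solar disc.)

13.65 hours

The sunset hour angle satisfies cos H_s = −tan φ tan δ = -0.2144, giving H_s = 102.38°.
Day length = 2 H_s / 15° h⁻¹ = 204.76° / 15 = 13.651 h.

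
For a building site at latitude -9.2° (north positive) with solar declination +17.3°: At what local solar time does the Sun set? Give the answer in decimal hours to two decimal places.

−tan φ tan δ = −(-0.1620)(0.3115) = 0.0505; H_s = arccos(0.0505) = 87.11°.
Sunset is at 12 + H_s/15 = 12 + 5.807 = 17.807 h local solar time.

17.81 h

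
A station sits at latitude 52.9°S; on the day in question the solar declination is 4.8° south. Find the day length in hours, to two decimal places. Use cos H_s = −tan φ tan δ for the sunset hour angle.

12.85 hours

−tan φ tan δ = −(-1.3222)(-0.0840) = -0.1111; H_s = arccos(-0.1111) = 96.38°.
Day length = 2 H_s / 15° h⁻¹ = 192.76° / 15 = 12.851 h.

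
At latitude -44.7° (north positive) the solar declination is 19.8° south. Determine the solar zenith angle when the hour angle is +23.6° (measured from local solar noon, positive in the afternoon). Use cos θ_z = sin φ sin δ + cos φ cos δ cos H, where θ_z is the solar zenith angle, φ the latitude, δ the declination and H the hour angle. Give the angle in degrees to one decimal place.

cos θ_z = sin φ sin δ + cos φ cos δ cos H = (-0.7034)(-0.3387) + (0.7108)(0.9409)(0.9164) = 0.8511.
θ_z = arccos(0.8511) = 31.67°.

31.7°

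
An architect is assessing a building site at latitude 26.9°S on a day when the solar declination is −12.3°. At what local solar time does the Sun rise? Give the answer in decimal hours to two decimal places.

5.58 h

cos H_s = −tan(-26.9°) · tan(-12.3°) = -0.1106, so H_s = arccos(-0.1106) = 96.35°.
Sunrise is at 12 − H_s/15 = 12 − 6.423 = 5.577 h local solar time.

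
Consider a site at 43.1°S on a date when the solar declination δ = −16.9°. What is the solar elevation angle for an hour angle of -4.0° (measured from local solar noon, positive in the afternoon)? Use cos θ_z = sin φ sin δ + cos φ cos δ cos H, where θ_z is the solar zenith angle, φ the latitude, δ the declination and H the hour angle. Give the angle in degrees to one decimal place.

63.6°

cos θ_z = sin(-43.1°) sin(-16.9°) + cos(-43.1°) cos(-16.9°) cos(-4.00°) = 0.1986 + 0.6969 = 0.8955.
θ_z = arccos(0.8955) = 26.43°, so the elevation is 90° − 26.43° = 63.57°.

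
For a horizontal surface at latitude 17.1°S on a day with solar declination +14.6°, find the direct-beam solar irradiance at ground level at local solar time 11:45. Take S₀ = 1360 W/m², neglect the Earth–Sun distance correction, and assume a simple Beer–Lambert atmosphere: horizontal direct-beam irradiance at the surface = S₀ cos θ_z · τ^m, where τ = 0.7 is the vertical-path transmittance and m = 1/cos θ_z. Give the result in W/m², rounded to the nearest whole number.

Hour angle H = 15° × (11.75 − 12) = -3.75°.
With φ = -17.1°, δ = 14.6°, H = -3.75°: sin φ sin δ = -0.0741, cos φ cos δ cos H = 0.9229, so cos θ_z = 0.8488.
Air mass m = 1/cos θ_z = 1/0.8488 = 1.178; τ^m = 0.7^1.178 = 0.6569.
Surface direct beam = 1360 × 0.8488 × 0.6569 = 758.30 W/m².

758 W/m²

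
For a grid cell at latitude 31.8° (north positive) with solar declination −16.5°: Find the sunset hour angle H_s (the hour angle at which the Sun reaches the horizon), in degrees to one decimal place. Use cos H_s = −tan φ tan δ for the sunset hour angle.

79.4°

The sunset hour angle satisfies cos H_s = −tan φ tan δ = 0.1837, giving H_s = 79.41°.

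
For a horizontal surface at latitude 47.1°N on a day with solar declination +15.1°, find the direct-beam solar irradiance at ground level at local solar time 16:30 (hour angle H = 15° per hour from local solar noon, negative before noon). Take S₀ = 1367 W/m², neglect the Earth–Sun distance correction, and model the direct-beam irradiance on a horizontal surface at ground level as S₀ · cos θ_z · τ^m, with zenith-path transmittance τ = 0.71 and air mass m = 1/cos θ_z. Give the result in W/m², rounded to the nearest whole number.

Hour angle H = 15° × (16.5 − 12) = 67.50°.
cos θ_z = sin φ sin δ + cos φ cos δ cos H = (0.7325)(0.2605) + (0.6807)(0.9655)(0.3827) = 0.4423.
Air mass m = 1/cos θ_z = 1/0.4423 = 2.261; τ^m = 0.71^2.261 = 0.4610.
Surface direct beam = 1367 × 0.4423 × 0.4610 = 278.73 W/m².

279 W/m²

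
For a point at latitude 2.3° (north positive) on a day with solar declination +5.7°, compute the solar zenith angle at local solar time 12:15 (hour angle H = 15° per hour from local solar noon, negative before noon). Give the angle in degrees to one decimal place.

Hour angle H = 15° × (12.25 − 12) = 3.75°.
cos θ_z = sin(2.3°) sin(5.7°) + cos(2.3°) cos(5.7°) cos(3.75°) = 0.0040 + 0.9921 = 0.9961.
θ_z = arccos(0.9961) = 5.06°.

5.1°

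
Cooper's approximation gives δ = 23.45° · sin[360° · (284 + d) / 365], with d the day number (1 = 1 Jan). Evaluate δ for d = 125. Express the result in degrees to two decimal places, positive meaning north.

+16.11°

360 × (284 + 125) / 365 = 403.397°; sin(403.397°) = 0.6870.
δ = 23.45 × 0.6870 = 16.110° ≈ +16.11°.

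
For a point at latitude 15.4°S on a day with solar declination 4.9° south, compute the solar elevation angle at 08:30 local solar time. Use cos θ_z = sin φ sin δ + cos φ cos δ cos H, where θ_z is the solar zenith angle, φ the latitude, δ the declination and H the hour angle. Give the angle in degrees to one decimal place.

Hour angle H = 15° × (8.5 − 12) = -52.50°.
With φ = -15.4°, δ = -4.9°, H = -52.50°: sin φ sin δ = 0.0227, cos φ cos δ cos H = 0.5848, so cos θ_z = 0.6075.
θ_z = arccos(0.6075) = 52.59°, so the elevation is 90° − 52.59° = 37.41°.

37.4°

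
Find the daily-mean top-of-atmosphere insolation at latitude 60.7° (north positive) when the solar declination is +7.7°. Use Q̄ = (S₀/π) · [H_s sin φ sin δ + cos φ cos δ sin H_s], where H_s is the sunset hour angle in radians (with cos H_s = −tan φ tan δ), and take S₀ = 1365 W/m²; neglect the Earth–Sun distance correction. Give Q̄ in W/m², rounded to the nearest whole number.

297 W/m²

The sunset hour angle satisfies cos H_s = −tan φ tan δ = -0.2409, giving H_s = 103.94°. In radians, H_s = 1.8141.
H_s sin φ sin δ = 1.8141 × 0.8721 × 0.1340 = 0.2120.
cos φ cos δ sin H_s = 0.4894 × 0.9910 × 0.9705 = 0.4707.
Q̄ = (1365/π) × (0.2120 + 0.4707) = 434.49 × 0.6827 = 296.63 W/m².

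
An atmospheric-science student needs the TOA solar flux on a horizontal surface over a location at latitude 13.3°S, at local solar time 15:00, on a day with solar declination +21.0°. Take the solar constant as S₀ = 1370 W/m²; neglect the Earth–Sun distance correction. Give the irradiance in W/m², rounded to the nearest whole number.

767 W/m²

Hour angle H = 15° × (15 − 12) = 45.00°.
With φ = -13.3°, δ = 21.0°, H = 45.00°: sin φ sin δ = -0.0824, cos φ cos δ cos H = 0.6424, so cos θ_z = 0.5600.
Top-of-atmosphere irradiance = S₀ cos θ_z = 1370 × 0.5600 = 767.20 W/m².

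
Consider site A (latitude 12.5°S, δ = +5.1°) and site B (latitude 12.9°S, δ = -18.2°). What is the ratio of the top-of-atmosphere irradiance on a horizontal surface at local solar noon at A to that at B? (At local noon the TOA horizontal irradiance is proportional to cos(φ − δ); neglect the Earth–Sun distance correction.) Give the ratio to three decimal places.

0.957

A: cos θ_z = cos(-12.5° − (5.1°)) = 0.9532.
B: cos θ_z = cos(-12.9° − (-18.2°)) = 0.9957.
Ratio A/B = 0.9532 / 0.9957 = 0.9573.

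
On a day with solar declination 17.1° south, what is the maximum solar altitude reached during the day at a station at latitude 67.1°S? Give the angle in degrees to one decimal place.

At local solar noon the hour angle is zero, so the elevation is 90° − |φ − δ| = 90° − |-67.1° − (-17.1°)| = 90° − 50.0° = 40.0°.

40.0°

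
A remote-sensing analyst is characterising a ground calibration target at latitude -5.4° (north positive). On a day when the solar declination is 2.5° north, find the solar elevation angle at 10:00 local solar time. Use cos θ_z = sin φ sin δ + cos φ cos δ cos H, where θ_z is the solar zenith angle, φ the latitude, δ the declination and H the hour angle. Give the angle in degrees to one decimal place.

59.0°

Hour angle H = 15° × (10 − 12) = -30.00°.
cos θ_z = sin φ sin δ + cos φ cos δ cos H = (-0.0941)(0.0436) + (0.9956)(0.9990)(0.8660) = 0.8572.
θ_z = arccos(0.8572) = 31.00°, so the elevation is 90° − 31.00° = 59.00°.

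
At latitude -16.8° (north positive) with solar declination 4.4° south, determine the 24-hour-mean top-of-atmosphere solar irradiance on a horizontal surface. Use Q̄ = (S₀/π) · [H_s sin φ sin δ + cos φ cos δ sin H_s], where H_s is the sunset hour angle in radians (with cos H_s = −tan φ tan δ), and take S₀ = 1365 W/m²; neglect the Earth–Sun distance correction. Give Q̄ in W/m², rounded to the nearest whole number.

430 W/m²

The sunset hour angle satisfies cos H_s = −tan φ tan δ = -0.0232, giving H_s = 91.33°. In radians, H_s = 1.5940.
H_s sin φ sin δ = 1.5940 × -0.2890 × -0.0767 = 0.0353.
cos φ cos δ sin H_s = 0.9573 × 0.9971 × 0.9997 = 0.9542.
Q̄ = (1365/π) × (0.0353 + 0.9542) = 434.49 × 0.9895 = 429.93 W/m².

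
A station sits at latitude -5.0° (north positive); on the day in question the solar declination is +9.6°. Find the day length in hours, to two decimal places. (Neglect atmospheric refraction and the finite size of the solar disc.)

11.89 hours

The sunset hour angle satisfies cos H_s = −tan φ tan δ = 0.0148, giving H_s = 89.15°.
Day length = 2 H_s / 15° h⁻¹ = 178.30° / 15 = 11.887 h.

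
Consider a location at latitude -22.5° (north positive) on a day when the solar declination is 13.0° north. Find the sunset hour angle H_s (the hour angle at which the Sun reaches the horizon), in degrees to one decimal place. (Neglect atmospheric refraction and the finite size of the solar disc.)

84.5°

The sunset hour angle satisfies cos H_s = −tan φ tan δ = 0.0956, giving H_s = 84.51°.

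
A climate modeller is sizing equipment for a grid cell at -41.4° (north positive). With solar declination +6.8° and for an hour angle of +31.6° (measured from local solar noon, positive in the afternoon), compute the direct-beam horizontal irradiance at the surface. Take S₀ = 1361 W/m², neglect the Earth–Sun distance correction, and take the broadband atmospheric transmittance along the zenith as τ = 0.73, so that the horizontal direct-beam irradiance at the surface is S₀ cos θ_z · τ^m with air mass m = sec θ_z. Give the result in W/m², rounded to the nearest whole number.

430 W/m²

cos θ_z = sin φ sin δ + cos φ cos δ cos H = (-0.6613)(0.1184) + (0.7501)(0.9930)(0.8517) = 0.5561.
Air mass m = 1/cos θ_z = 1/0.5561 = 1.798; τ^m = 0.73^1.798 = 0.5679.
Surface direct beam = 1361 × 0.5561 × 0.5679 = 429.82 W/m².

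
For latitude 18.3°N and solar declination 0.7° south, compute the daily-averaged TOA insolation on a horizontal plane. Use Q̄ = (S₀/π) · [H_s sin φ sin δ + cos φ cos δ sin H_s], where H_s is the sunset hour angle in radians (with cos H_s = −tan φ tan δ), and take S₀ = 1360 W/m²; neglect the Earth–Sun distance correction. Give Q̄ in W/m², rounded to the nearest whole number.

408 W/m²

The sunset hour angle satisfies cos H_s = −tan φ tan δ = 0.0040, giving H_s = 89.77°. In radians, H_s = 1.5668.
H_s sin φ sin δ = 1.5668 × 0.3140 × -0.0122 = -0.0060.
cos φ cos δ sin H_s = 0.9494 × 0.9999 × 1.0000 = 0.9493.
Q̄ = (1360/π) × (-0.0060 + 0.9493) = 432.90 × 0.9433 = 408.35 W/m².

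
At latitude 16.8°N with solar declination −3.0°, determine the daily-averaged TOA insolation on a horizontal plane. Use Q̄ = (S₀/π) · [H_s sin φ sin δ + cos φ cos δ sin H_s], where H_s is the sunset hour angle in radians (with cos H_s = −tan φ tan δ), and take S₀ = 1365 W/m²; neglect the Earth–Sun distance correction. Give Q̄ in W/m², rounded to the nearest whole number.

405 W/m²

−tan φ tan δ = −(0.3019)(-0.0524) = 0.0158; H_s = arccos(0.0158) = 89.09°. In radians, H_s = 1.5549.
H_s sin φ sin δ = 1.5549 × 0.2890 × -0.0523 = -0.0235.
cos φ cos δ sin H_s = 0.9573 × 0.9986 × 0.9999 = 0.9559.
Q̄ = (1365/π) × (-0.0235 + 0.9559) = 434.49 × 0.9324 = 405.12 W/m².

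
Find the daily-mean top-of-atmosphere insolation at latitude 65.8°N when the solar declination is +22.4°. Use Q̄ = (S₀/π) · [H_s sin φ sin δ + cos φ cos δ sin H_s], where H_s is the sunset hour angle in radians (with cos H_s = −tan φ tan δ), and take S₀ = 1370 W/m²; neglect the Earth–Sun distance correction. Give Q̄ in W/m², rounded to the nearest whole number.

−tan φ tan δ = −(2.2251)(0.4122) = -0.9172; H_s = arccos(-0.9172) = 156.52°. In radians, H_s = 2.7318.
H_s sin φ sin δ = 2.7318 × 0.9121 × 0.3811 = 0.9496.
cos φ cos δ sin H_s = 0.4099 × 0.9245 × 0.3984 = 0.1510.
Q̄ = (1370/π) × (0.9496 + 0.1510) = 436.08 × 1.1006 = 479.95 W/m².

480 W/m²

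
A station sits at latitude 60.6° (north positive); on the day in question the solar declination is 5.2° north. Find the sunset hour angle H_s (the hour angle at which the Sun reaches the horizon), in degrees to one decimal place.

99.3°

The sunset hour angle satisfies cos H_s = −tan φ tan δ = -0.1615, giving H_s = 99.29°.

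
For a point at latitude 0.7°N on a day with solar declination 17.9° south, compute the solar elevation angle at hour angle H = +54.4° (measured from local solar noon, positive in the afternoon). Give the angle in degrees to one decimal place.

With φ = 0.7°, δ = -17.9°, H = 54.40°: sin φ sin δ = -0.0038, cos φ cos δ cos H = 0.5539, so cos θ_z = 0.5501.
θ_z = arccos(0.5501) = 56.63°, so the elevation is 90° − 56.63° = 33.37°.

33.4°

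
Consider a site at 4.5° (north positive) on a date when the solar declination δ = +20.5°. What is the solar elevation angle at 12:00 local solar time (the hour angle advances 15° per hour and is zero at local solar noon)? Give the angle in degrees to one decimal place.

Hour angle H = 15° × (12 − 12) = 0.00°.
With φ = 4.5°, δ = 20.5°, H = 0.00°: sin φ sin δ = 0.0275, cos φ cos δ cos H = 0.9338, so cos θ_z = 0.9613.
θ_z = arccos(0.9613) = 15.99°, so the elevation is 90° − 15.99° = 74.01°.

74.0°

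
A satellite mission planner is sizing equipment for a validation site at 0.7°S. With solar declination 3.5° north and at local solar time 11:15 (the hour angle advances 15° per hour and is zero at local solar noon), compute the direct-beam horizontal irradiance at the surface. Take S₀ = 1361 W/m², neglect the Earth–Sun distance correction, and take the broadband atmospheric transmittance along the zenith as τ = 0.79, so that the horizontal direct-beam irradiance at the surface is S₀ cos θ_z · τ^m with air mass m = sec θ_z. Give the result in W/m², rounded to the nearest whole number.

1046 W/m²

Hour angle H = 15° × (11.25 − 12) = -11.25°.
cos θ_z = sin(-0.7°) sin(3.5°) + cos(-0.7°) cos(3.5°) cos(-11.25°) = -0.0007 + 0.9789 = 0.9782.
Air mass m = 1/cos θ_z = 1/0.9782 = 1.022; τ^m = 0.79^1.022 = 0.7859.
Surface direct beam = 1361 × 0.9782 × 0.7859 = 1046.29 W/m².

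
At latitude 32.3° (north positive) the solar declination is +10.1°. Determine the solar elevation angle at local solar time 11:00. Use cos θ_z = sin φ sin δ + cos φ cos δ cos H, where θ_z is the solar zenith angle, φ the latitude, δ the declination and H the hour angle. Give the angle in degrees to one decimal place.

Hour angle H = 15° × (11 − 12) = -15.00°.
cos θ_z = sin φ sin δ + cos φ cos δ cos H = (0.5344)(0.1754) + (0.8453)(0.9845)(0.9659) = 0.8976.
θ_z = arccos(0.8976) = 26.16°, so the elevation is 90° − 26.16° = 63.84°.

63.8°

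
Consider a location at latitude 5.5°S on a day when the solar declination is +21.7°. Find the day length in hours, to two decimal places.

The sunset hour angle satisfies cos H_s = −tan φ tan δ = 0.0383, giving H_s = 87.81°.
Day length = 2 H_s / 15° h⁻¹ = 175.62° / 15 = 11.708 h.

11.71 hours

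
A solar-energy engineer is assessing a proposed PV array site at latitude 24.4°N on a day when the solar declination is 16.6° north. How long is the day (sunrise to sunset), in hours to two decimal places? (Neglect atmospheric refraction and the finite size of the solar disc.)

−tan φ tan δ = −(0.4536)(0.2981) = -0.1352; H_s = arccos(-0.1352) = 97.77°.
Day length = 2 H_s / 15° h⁻¹ = 195.54° / 15 = 13.036 h.

13.04 hours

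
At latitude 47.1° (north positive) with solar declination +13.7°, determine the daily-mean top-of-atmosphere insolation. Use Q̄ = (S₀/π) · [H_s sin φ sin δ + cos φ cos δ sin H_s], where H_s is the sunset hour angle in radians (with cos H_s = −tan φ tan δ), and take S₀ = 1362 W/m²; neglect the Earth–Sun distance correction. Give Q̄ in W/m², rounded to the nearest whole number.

415 W/m²

−tan φ tan δ = −(1.0761)(0.2438) = -0.2624; H_s = arccos(-0.2624) = 105.21°. In radians, H_s = 1.8363.
H_s sin φ sin δ = 1.8363 × 0.7325 × 0.2368 = 0.3185.
cos φ cos δ sin H_s = 0.6807 × 0.9715 × 0.9650 = 0.6382.
Q̄ = (1362/π) × (0.3185 + 0.6382) = 433.54 × 0.9567 = 414.77 W/m².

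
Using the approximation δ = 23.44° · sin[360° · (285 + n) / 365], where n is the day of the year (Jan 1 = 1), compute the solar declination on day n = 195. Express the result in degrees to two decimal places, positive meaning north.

+21.51°

360 × (285 + 195) / 365 = 473.425°; sin(473.425°) = 0.9176.
δ = 23.44 × 0.9176 = 21.509° ≈ +21.51°.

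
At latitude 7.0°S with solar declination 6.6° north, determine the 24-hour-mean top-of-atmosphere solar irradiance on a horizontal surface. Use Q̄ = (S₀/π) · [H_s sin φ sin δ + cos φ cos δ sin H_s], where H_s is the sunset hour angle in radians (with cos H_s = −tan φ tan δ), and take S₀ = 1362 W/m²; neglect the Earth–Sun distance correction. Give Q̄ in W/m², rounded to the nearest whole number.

418 W/m²

cos H_s = −tan(-7.0°) · tan(6.6°) = 0.0142, so H_s = arccos(0.0142) = 89.19°. In radians, H_s = 1.5567.
H_s sin φ sin δ = 1.5567 × -0.1219 × 0.1149 = -0.0218.
cos φ cos δ sin H_s = 0.9925 × 0.9934 × 0.9999 = 0.9859.
Q̄ = (1362/π) × (-0.0218 + 0.9859) = 433.54 × 0.9641 = 417.98 W/m².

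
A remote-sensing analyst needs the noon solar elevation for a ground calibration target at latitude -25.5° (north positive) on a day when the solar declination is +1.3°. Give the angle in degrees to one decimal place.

At local solar noon the hour angle is zero, so the elevation is 90° − |φ − δ| = 90° − |-25.5° − (1.3°)| = 90° − 26.8° = 63.2°.

63.2°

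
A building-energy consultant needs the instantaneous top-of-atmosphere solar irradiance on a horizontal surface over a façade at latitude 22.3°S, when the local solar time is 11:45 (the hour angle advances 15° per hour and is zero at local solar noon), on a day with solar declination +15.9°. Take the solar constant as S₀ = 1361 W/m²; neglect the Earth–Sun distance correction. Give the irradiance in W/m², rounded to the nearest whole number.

Hour angle H = 15° × (11.75 − 12) = -3.75°.
With φ = -22.3°, δ = 15.9°, H = -3.75°: sin φ sin δ = -0.1040, cos φ cos δ cos H = 0.8879, so cos θ_z = 0.7839.
Top-of-atmosphere irradiance = S₀ cos θ_z = 1361 × 0.7839 = 1066.89 W/m².

1067 W/m²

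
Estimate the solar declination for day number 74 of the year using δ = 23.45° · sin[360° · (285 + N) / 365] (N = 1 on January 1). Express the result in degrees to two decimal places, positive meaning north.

-2.42°

360 × (285 + 74) / 365 = 354.082°; sin(354.082°) = -0.1031.
δ = 23.45 × -0.1031 = -2.418° ≈ -2.42°.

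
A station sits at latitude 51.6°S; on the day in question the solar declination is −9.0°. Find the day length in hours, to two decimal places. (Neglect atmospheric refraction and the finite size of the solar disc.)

The sunset hour angle satisfies cos H_s = −tan φ tan δ = -0.1998, giving H_s = 101.53°.
Day length = 2 H_s / 15° h⁻¹ = 203.06° / 15 = 13.537 h.

13.54 hours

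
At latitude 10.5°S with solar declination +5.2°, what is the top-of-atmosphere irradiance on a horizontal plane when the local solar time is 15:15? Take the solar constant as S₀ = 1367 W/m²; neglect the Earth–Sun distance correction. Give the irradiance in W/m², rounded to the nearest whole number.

860 W/m²

Hour angle H = 15° × (15.25 − 12) = 48.75°.
cos θ_z = sin φ sin δ + cos φ cos δ cos H = (-0.1822)(0.0906) + (0.9833)(0.9959)(0.6593) = 0.6291.
Top-of-atmosphere irradiance = S₀ cos θ_z = 1367 × 0.6291 = 859.98 W/m².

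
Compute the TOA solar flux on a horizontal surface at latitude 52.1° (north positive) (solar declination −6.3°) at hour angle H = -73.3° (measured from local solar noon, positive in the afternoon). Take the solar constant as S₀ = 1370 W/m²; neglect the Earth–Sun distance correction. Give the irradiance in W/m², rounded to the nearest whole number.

cos θ_z = sin(52.1°) sin(-6.3°) + cos(52.1°) cos(-6.3°) cos(-73.30°) = -0.0866 + 0.1755 = 0.0889.
Top-of-atmosphere irradiance = S₀ cos θ_z = 1370 × 0.0889 = 121.79 W/m².

122 W/m²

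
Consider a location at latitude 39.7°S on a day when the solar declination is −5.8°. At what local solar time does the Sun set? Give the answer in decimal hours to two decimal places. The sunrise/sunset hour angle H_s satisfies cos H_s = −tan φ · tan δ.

−tan φ tan δ = −(-0.8302)(-0.1016) = -0.0843; H_s = arccos(-0.0843) = 94.84°.
Sunset is at 12 + H_s/15 = 12 + 6.323 = 18.323 h local solar time.

18.32 h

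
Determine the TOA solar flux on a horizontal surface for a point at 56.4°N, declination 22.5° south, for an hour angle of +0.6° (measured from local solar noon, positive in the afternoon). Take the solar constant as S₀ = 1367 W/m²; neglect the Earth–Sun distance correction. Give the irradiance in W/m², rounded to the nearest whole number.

263 W/m²

cos θ_z = sin φ sin δ + cos φ cos δ cos H = (0.8329)(-0.3827) + (0.5534)(0.9239)(0.9999) = 0.1925.
Top-of-atmosphere irradiance = S₀ cos θ_z = 1367 × 0.1925 = 263.15 W/m².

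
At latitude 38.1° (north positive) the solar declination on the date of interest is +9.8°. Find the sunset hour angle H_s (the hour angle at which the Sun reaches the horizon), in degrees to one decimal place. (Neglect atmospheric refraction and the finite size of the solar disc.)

97.8°

The sunset hour angle satisfies cos H_s = −tan φ tan δ = -0.1354, giving H_s = 97.78°.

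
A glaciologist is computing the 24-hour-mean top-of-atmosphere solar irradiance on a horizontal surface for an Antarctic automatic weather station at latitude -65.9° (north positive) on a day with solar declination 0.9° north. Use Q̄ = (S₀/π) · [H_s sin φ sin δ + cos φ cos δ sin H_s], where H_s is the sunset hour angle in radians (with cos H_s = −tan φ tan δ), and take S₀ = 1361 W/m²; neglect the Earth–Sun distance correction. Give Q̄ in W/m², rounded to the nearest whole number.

−tan φ tan δ = −(-2.2355)(0.0157) = 0.0351; H_s = arccos(0.0351) = 87.99°. In radians, H_s = 1.5357.
H_s sin φ sin δ = 1.5357 × -0.9128 × 0.0157 = -0.0220.
cos φ cos δ sin H_s = 0.4083 × 0.9999 × 0.9994 = 0.4080.
Q̄ = (1361/π) × (-0.0220 + 0.4080) = 433.22 × 0.3860 = 167.22 W/m².

167 W/m²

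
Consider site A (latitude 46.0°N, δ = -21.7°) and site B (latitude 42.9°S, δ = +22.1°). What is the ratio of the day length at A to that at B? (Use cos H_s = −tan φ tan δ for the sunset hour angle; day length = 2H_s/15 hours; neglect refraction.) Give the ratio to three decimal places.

0.968

A: H_s = arccos(−tan 46.0° · tan -21.7°) = 65.66°, so 2H_s/15 = 8.7547 h.
B: H_s = arccos(−tan -42.9° · tan 22.1°) = 67.83°, so 2H_s/15 = 9.0440 h.
Ratio A/B = 8.7547 / 9.0440 = 0.9680.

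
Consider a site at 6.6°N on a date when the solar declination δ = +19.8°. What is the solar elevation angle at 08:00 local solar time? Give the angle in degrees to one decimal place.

Hour angle H = 15° × (8 − 12) = -60.00°.
With φ = 6.6°, δ = 19.8°, H = -60.00°: sin φ sin δ = 0.0389, cos φ cos δ cos H = 0.4673, so cos θ_z = 0.5062.
θ_z = arccos(0.5062) = 59.59°, so the elevation is 90° − 59.59° = 30.41°.

30.4°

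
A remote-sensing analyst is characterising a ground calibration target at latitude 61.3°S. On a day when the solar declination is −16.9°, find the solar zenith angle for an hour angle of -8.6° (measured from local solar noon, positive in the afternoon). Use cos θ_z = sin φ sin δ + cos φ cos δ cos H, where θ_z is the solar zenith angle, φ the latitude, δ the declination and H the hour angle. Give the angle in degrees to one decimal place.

44.8°

cos θ_z = sin(-61.3°) sin(-16.9°) + cos(-61.3°) cos(-16.9°) cos(-8.60°) = 0.2550 + 0.4543 = 0.7093.
θ_z = arccos(0.7093) = 44.82°.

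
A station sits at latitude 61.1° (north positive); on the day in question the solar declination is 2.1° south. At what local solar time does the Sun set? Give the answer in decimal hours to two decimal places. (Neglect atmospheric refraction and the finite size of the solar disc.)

17.75 h

−tan φ tan δ = −(1.8115)(-0.0367) = 0.0665; H_s = arccos(0.0665) = 86.19°.
Sunset is at 12 + H_s/15 = 12 + 5.746 = 17.746 h local solar time.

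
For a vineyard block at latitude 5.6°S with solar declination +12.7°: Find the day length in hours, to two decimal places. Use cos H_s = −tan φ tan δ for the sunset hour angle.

11.83 hours

−tan φ tan δ = −(-0.0981)(0.2254) = 0.0221; H_s = arccos(0.0221) = 88.73°.
Day length = 2 H_s / 15° h⁻¹ = 177.46° / 15 = 11.831 h.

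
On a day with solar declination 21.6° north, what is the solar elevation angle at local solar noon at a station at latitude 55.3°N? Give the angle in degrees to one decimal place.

56.3°

At local solar noon the hour angle is zero, so the elevation is 90° − |φ − δ| = 90° − |55.3° − (21.6°)| = 90° − 33.7° = 56.3°.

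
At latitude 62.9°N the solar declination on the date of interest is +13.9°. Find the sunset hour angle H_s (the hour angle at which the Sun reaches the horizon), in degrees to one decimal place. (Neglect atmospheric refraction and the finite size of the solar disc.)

The sunset hour angle satisfies cos H_s = −tan φ tan δ = -0.4836, giving H_s = 118.92°.

118.9°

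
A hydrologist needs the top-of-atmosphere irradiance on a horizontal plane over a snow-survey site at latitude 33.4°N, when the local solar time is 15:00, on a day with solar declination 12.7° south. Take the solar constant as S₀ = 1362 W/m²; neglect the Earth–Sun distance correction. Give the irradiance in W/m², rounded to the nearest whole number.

620 W/m²

Hour angle H = 15° × (15 − 12) = 45.00°.
With φ = 33.4°, δ = -12.7°, H = 45.00°: sin φ sin δ = -0.1210, cos φ cos δ cos H = 0.5759, so cos θ_z = 0.4549.
Top-of-atmosphere irradiance = S₀ cos θ_z = 1362 × 0.4549 = 619.57 W/m².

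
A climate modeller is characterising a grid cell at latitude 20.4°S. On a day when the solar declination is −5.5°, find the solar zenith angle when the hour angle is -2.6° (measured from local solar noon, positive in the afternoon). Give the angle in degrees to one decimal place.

With φ = -20.4°, δ = -5.5°, H = -2.60°: sin φ sin δ = 0.0334, cos φ cos δ cos H = 0.9320, so cos θ_z = 0.9654.
θ_z = arccos(0.9654) = 15.12°.

15.1°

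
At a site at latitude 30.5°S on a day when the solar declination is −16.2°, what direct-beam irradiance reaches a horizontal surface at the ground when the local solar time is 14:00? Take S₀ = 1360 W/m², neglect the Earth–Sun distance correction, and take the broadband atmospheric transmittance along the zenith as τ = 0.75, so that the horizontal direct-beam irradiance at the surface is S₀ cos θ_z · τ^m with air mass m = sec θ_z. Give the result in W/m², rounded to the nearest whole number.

Hour angle H = 15° × (14 − 12) = 30.00°.
cos θ_z = sin φ sin δ + cos φ cos δ cos H = (-0.5075)(-0.2790) + (0.8616)(0.9603)(0.8660) = 0.8581.
Air mass m = 1/cos θ_z = 1/0.8581 = 1.165; τ^m = 0.75^1.165 = 0.7152.
Surface direct beam = 1360 × 0.8581 × 0.7152 = 834.65 W/m².

835 W/m²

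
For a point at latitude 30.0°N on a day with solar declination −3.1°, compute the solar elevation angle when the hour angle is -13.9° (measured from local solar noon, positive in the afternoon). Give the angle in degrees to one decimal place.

54.3°

cos θ_z = sin φ sin δ + cos φ cos δ cos H = (0.5000)(-0.0541) + (0.8660)(0.9985)(0.9707) = 0.8123.
θ_z = arccos(0.8123) = 35.68°, so the elevation is 90° − 35.68° = 54.32°.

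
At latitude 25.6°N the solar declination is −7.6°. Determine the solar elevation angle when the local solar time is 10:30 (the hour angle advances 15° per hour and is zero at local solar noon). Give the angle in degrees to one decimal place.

50.2°

Hour angle H = 15° × (10.5 − 12) = -22.50°.
cos θ_z = sin φ sin δ + cos φ cos δ cos H = (0.4321)(-0.1323) + (0.9018)(0.9912)(0.9239) = 0.7687.
θ_z = arccos(0.7687) = 39.76°, so the elevation is 90° − 39.76° = 50.24°.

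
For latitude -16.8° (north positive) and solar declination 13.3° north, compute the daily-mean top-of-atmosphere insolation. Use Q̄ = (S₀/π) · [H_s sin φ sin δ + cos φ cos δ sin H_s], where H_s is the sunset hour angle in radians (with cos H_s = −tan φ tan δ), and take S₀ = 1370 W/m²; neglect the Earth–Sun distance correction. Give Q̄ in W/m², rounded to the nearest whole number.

362 W/m²

The sunset hour angle satisfies cos H_s = −tan φ tan δ = 0.0714, giving H_s = 85.91°. In radians, H_s = 1.4994.
H_s sin φ sin δ = 1.4994 × -0.2890 × 0.2300 = -0.0997.
cos φ cos δ sin H_s = 0.9573 × 0.9732 × 0.9975 = 0.9293.
Q̄ = (1370/π) × (-0.0997 + 0.9293) = 436.08 × 0.8296 = 361.77 W/m².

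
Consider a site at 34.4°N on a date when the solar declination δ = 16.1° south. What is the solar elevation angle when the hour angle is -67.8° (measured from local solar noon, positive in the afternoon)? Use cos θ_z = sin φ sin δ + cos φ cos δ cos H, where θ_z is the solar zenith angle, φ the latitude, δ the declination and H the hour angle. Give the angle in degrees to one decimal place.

With φ = 34.4°, δ = -16.1°, H = -67.80°: sin φ sin δ = -0.1567, cos φ cos δ cos H = 0.2995, so cos θ_z = 0.1428.
θ_z = arccos(0.1428) = 81.79°, so the elevation is 90° − 81.79° = 8.21°.

8.2°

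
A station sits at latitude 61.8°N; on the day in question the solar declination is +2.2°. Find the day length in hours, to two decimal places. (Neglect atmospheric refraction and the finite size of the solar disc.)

12.55 hours

The sunset hour angle satisfies cos H_s = −tan φ tan δ = -0.0716, giving H_s = 94.11°.
Day length = 2 H_s / 15° h⁻¹ = 188.22° / 15 = 12.548 h.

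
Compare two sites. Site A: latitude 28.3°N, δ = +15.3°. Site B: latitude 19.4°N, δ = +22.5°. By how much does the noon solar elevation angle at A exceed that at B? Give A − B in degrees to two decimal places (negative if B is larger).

-9.90°

A: 90° − |28.3 − (15.3)| = 77.00°.
B: 90° − |19.4 − (22.5)| = 86.90°.
A − B = 77.00 − 86.90 = -9.90°.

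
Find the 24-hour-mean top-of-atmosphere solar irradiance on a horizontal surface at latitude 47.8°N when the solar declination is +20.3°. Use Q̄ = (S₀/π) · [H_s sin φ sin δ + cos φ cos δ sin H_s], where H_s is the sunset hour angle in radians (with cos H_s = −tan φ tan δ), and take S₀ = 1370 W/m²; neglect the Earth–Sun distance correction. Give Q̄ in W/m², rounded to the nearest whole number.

−tan φ tan δ = −(1.1028)(0.3699) = -0.4079; H_s = arccos(-0.4079) = 114.07°. In radians, H_s = 1.9909.
H_s sin φ sin δ = 1.9909 × 0.7408 × 0.3469 = 0.5116.
cos φ cos δ sin H_s = 0.6717 × 0.9379 × 0.9130 = 0.5752.
Q̄ = (1370/π) × (0.5116 + 0.5752) = 436.08 × 1.0868 = 473.93 W/m².

474 W/m²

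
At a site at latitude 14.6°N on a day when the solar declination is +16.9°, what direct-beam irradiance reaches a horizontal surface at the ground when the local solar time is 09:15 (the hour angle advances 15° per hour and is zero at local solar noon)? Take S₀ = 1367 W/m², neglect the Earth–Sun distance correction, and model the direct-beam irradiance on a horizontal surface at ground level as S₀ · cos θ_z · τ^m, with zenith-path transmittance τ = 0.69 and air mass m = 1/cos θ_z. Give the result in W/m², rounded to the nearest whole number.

649 W/m²

Hour angle H = 15° × (9.25 − 12) = -41.25°.
cos θ_z = sin(14.6°) sin(16.9°) + cos(14.6°) cos(16.9°) cos(-41.25°) = 0.0733 + 0.6961 = 0.7694.
Air mass m = 1/cos θ_z = 1/0.7694 = 1.300; τ^m = 0.69^1.300 = 0.6173.
Surface direct beam = 1367 × 0.7694 × 0.6173 = 649.26 W/m².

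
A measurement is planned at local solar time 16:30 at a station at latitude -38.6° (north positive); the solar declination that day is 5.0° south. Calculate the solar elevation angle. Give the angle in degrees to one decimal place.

Hour angle H = 15° × (16.5 − 12) = 67.50°.
With φ = -38.6°, δ = -5.0°, H = 67.50°: sin φ sin δ = 0.0544, cos φ cos δ cos H = 0.2979, so cos θ_z = 0.3523.
θ_z = arccos(0.3523) = 69.37°, so the elevation is 90° − 69.37° = 20.63°.

20.6°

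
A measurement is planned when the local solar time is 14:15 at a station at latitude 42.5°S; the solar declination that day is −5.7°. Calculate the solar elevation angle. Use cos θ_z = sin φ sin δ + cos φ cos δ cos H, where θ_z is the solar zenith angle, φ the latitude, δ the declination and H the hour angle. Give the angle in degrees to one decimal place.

42.6°

Hour angle H = 15° × (14.25 − 12) = 33.75°.
With φ = -42.5°, δ = -5.7°, H = 33.75°: sin φ sin δ = 0.0671, cos φ cos δ cos H = 0.6100, so cos θ_z = 0.6771.
θ_z = arccos(0.6771) = 47.38°, so the elevation is 90° − 47.38° = 42.62°.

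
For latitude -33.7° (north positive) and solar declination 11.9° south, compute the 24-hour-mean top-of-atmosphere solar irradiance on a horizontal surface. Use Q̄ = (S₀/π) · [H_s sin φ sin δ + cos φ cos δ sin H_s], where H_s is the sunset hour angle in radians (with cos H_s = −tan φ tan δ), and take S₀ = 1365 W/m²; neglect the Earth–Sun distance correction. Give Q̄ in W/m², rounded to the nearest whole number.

cos H_s = −tan(-33.7°) · tan(-11.9°) = -0.1405, so H_s = arccos(-0.1405) = 98.08°. In radians, H_s = 1.7118.
H_s sin φ sin δ = 1.7118 × -0.5548 × -0.2062 = 0.1958.
cos φ cos δ sin H_s = 0.8320 × 0.9785 × 0.9901 = 0.8061.
Q̄ = (1365/π) × (0.1958 + 0.8061) = 434.49 × 1.0019 = 435.32 W/m².

435 W/m²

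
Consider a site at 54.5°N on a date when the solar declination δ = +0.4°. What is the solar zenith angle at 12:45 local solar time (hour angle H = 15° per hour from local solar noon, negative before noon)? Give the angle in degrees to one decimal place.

54.9°

Hour angle H = 15° × (12.75 − 12) = 11.25°.
With φ = 54.5°, δ = 0.4°, H = 11.25°: sin φ sin δ = 0.0057, cos φ cos δ cos H = 0.5695, so cos θ_z = 0.5752.
θ_z = arccos(0.5752) = 54.89°.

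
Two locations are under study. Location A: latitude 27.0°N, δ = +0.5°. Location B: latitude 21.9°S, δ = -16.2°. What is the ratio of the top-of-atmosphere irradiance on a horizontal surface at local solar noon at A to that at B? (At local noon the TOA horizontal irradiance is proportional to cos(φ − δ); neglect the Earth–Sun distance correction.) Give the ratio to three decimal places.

0.899

A: cos θ_z = cos(27.0° − (0.5°)) = 0.8949.
B: cos θ_z = cos(-21.9° − (-16.2°)) = 0.9951.
Ratio A/B = 0.8949 / 0.9951 = 0.8993.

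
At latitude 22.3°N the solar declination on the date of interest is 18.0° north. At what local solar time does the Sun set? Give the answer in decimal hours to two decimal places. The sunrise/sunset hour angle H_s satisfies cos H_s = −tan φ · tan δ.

18.51 h

−tan φ tan δ = −(0.4101)(0.3249) = -0.1332; H_s = arccos(-0.1332) = 97.65°.
Sunset is at 12 + H_s/15 = 12 + 6.510 = 18.510 h local solar time.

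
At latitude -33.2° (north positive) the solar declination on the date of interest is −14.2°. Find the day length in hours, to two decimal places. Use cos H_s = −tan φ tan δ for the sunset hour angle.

13.27 hours

The sunset hour angle satisfies cos H_s = −tan φ tan δ = -0.1656, giving H_s = 99.53°.
Day length = 2 H_s / 15° h⁻¹ = 199.06° / 15 = 13.271 h.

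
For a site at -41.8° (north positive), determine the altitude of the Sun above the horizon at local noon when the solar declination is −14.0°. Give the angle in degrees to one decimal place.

At local solar noon the hour angle is zero, so the elevation is 90° − |φ − δ| = 90° − |-41.8° − (-14.0°)| = 90° − 27.8° = 62.2°.

62.2°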